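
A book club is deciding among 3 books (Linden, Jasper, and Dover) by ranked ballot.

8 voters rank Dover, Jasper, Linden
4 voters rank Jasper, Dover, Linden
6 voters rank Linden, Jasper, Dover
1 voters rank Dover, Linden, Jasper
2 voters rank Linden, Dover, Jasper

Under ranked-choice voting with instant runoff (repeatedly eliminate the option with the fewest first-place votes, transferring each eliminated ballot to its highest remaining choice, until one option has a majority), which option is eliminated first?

Round 1: Dover 9, Linden 8, Jasper 4. Jasper has the fewest and is eliminated.
Round 2: Dover 13, Linden 8. Dover has a majority.

Jasper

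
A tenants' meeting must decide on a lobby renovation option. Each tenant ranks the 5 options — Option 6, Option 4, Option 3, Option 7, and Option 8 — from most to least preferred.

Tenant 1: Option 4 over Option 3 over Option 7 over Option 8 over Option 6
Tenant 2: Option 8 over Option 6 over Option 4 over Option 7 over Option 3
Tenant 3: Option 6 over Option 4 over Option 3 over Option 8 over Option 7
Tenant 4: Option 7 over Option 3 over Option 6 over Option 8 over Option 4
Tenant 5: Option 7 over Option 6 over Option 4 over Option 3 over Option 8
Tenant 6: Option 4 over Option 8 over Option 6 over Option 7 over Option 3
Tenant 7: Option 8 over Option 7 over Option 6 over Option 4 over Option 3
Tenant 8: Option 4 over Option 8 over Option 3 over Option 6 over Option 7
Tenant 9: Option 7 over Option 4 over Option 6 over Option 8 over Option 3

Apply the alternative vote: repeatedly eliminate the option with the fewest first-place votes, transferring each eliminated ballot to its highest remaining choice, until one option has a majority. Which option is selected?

Round 1: Option 4 3, Option 7 3, Option 8 2, Option 6 1, Option 3 0. Option 3 has the fewest and is eliminated.
Round 2: Option 4 3, Option 7 3, Option 8 2, Option 6 1. Option 6 has the fewest and is eliminated.
Round 3: Option 4 4, Option 7 3, Option 8 2. Option 8 has the fewest and is eliminated.
Round 4: Option 4 5, Option 7 4. Option 4 has a majority.

Option 4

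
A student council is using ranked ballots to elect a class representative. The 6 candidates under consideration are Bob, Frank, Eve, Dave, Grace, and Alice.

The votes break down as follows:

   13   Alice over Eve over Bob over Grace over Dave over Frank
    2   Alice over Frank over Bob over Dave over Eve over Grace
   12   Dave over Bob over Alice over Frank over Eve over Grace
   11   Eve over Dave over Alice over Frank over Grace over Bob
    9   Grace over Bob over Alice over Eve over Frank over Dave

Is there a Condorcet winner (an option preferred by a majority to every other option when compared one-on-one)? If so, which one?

Head-to-head results (47 voters total):
Bob vs Frank: Bob wins 34–13.
Bob vs Eve: Eve wins 24–23.
Bob vs Dave: Bob wins 24–23.
Bob vs Grace: Bob wins 27–20.
Bob vs Alice: Alice wins 26–21.
Frank vs Eve: Eve wins 33–14.
Frank vs Dave: Dave wins 36–11.
Frank vs Grace: Frank wins 25–22.
Frank vs Alice: Alice wins 47–0.
Eve vs Dave: Eve wins 33–14.
Eve vs Grace: Eve wins 38–9.
Eve vs Alice: Alice wins 36–11.
Dave vs Grace: Dave wins 25–22.
Dave vs Alice: Alice wins 24–23.
Grace vs Alice: Alice wins 38–9.
Alice beats each rival — Bob (26–21), Frank (47–0), Eve (36–11), Dave (24–23), Grace (38–9) — so Alice is the Condorcet winner.

Alice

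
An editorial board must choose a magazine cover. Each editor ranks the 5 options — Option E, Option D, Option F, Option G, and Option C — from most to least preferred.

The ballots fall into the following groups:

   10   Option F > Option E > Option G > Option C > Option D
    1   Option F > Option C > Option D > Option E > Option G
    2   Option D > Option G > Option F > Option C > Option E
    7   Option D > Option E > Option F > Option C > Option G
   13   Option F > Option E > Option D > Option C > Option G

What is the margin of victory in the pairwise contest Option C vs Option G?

Ballots ranking Option C above Option G: 1+7+13 = 21.
Ballots ranking Option G above Option C: 10+2 = 12.
Option C wins 21–12, a margin of 9.

9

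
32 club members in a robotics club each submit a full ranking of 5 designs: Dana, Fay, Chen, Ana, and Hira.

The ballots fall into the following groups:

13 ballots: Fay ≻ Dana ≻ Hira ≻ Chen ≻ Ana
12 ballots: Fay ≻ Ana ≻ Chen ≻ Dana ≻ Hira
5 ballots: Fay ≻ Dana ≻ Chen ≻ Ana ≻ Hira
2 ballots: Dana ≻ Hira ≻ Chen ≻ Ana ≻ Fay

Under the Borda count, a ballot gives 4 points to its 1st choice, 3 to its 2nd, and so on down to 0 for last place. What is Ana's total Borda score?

43

Borda scores:
  Dana: 13·3 + 12·1 + 5·3 + 2·4 = 74
  Fay: 13·4 + 12·4 + 5·4 + 2·0 = 120
  Chen: 13·1 + 12·2 + 5·2 + 2·2 = 51
  Ana: 13·0 + 12·3 + 5·1 + 2·1 = 43
  Hira: 13·2 + 12·0 + 5·0 + 2·3 = 32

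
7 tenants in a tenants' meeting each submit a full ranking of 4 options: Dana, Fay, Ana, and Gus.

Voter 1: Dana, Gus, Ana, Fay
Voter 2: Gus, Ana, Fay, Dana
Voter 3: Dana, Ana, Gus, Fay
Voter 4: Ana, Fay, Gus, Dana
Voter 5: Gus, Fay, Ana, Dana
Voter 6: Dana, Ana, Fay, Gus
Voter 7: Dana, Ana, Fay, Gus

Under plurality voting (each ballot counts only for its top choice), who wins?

Dana

First-place vote totals:
  Dana: 4
  Fay: 0
  Ana: 1
  Gus: 2
Dana has the most first-place votes.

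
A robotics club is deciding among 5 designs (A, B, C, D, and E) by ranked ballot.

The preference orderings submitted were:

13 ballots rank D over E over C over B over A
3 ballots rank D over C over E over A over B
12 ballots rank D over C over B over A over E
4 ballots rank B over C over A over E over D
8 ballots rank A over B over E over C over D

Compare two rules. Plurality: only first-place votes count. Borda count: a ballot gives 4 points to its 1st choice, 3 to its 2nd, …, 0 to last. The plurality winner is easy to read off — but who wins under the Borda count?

Plurality first-place counts: A 8, B 4, C 0, D 28, E 0 → D.
Borda totals: A 55, B 77, C 91, D 112, E 65 → D.

D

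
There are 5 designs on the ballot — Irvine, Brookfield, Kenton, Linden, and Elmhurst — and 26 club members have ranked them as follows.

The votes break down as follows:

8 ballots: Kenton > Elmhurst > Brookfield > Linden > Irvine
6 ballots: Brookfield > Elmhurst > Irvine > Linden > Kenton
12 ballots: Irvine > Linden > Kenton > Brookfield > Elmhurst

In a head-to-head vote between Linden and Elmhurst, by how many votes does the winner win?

2

Ballots ranking Linden above Elmhurst: 12.
Ballots ranking Elmhurst above Linden: 8+6 = 14.
Elmhurst wins 14–12, a margin of 2.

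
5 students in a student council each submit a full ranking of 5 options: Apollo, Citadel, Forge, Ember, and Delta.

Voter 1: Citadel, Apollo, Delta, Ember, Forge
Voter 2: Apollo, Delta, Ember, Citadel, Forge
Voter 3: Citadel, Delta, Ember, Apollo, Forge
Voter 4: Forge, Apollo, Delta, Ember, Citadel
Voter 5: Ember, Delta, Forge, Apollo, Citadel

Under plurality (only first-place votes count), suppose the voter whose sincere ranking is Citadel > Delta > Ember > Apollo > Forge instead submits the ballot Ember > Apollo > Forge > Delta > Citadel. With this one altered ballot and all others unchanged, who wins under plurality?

First-place totals with the altered ballot: Apollo 1, Citadel 1, Forge 1, Ember 2, Delta 0.
The switch changes the winner from Citadel to Ember.

Ember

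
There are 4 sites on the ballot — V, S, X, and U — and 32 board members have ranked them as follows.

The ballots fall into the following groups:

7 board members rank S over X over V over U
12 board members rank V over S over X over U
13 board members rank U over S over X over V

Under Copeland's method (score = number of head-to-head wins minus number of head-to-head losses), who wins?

S

Pairwise results:
  V vs S: S wins 20–12.
  V vs X: X wins 20–12.
  V vs U: V wins 19–13.
  S vs X: S wins 32–0.
  S vs U: S wins 19–13.
  X vs U: X wins 19–13.
Copeland scores (wins − losses):
  V: 1 − 2 = -1
  S: 3 − 0 = 3
  X: 2 − 1 = 1
  U: 0 − 3 = -3
S has the best Copeland score.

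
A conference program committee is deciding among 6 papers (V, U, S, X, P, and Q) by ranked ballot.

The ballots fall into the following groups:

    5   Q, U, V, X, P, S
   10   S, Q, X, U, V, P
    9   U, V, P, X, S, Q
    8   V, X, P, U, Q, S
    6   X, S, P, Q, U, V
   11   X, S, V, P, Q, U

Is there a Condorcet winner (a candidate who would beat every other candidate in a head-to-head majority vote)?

Head-to-head results (49 voters total):
V vs U: U wins 30–19.
V vs S: S wins 27–22.
V vs X: X wins 27–22.
V vs P: V wins 43–6.
V vs Q: V wins 28–21.
U vs S: S wins 27–22.
U vs X: X wins 35–14.
U vs P: P wins 25–24.
U vs Q: Q wins 32–17.
S vs X: X wins 39–10.
S vs P: S wins 27–22.
S vs Q: S wins 36–13.
X vs P: X wins 40–9.
X vs Q: X wins 34–15.
P vs Q: P wins 34–15.
X beats each rival — V (27–22), U (35–14), S (39–10), P (40–9), Q (34–15) — so X is the Condorcet winner.

Yes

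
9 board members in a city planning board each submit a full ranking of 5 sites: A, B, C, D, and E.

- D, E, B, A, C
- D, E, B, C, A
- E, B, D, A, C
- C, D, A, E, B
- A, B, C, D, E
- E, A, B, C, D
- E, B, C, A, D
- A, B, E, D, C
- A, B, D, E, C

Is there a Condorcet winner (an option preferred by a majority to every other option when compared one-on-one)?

No

Head-to-head results (9 voters total):
A vs B: A wins 5–4.
A vs C: A wins 6–3.
A vs D: A wins 5–4.
A vs E: E wins 5–4.
B vs C: B wins 8–1.
B vs D: B wins 6–3.
B vs E: E wins 6–3.
C vs D: D wins 5–4.
C vs E: E wins 7–2.
D vs E: D wins 5–4.
No candidate beats all others: A beats D beats E beats A, a majority cycle.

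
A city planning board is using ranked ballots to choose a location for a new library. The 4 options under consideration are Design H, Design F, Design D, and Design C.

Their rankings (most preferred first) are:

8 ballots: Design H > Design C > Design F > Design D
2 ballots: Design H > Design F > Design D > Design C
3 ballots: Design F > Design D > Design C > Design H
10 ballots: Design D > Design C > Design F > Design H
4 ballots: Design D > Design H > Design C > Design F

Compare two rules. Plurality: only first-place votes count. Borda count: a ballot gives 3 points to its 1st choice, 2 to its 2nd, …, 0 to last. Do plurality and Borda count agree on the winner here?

Plurality first-place counts: Design H 10, Design F 3, Design D 14, Design C 0 → Design D.
Borda totals: Design H 38, Design F 31, Design D 50, Design C 43 → Design D.
The two rules agree on Design D.

Yes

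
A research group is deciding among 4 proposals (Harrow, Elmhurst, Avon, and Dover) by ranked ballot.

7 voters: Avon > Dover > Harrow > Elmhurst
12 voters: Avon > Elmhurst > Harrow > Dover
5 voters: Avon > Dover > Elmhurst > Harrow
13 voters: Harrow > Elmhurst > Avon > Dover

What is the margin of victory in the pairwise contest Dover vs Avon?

37

Ballots ranking Dover above Avon: 0.
Ballots ranking Avon above Dover: 7+12+5+13 = 37.
Avon wins 37–0, a margin of 37.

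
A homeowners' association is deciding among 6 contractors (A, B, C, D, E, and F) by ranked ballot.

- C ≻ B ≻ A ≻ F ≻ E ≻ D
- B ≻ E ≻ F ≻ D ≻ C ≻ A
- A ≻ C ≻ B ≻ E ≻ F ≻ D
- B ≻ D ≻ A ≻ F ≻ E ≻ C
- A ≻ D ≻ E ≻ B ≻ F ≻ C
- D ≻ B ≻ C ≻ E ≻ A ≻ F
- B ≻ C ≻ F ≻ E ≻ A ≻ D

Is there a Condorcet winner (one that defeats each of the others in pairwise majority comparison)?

Head-to-head results (7 voters total):
A vs B: B wins 5–2.
A vs C: C wins 4–3.
A vs D: A wins 4–3.
A vs E: A wins 4–3.
A vs F: A wins 5–2.
B vs C: B wins 5–2.
B vs D: B wins 5–2.
B vs E: B wins 6–1.
B vs F: B wins 7–0.
C vs D: D wins 4–3.
C vs E: C wins 4–3.
C vs F: C wins 4–3.
D vs E: E wins 4–3.
D vs F: F wins 4–3.
E vs F: E wins 4–3.
B beats each rival — A (5–2), C (5–2), D (5–2), E (6–1), F (7–0) — so B is the Condorcet winner.

Yes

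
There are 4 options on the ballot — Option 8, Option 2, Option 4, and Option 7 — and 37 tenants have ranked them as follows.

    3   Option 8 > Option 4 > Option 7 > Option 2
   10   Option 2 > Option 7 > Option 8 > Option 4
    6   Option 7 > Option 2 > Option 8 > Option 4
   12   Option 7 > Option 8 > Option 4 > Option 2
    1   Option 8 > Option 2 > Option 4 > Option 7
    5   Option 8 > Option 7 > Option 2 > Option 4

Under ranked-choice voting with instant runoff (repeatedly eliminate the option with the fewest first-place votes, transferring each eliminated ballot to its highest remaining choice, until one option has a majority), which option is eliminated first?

Round 1: Option 7 18, Option 2 10, Option 8 9, Option 4 0. Option 4 has the fewest and is eliminated.
Round 2: Option 7 18, Option 2 10, Option 8 9. Option 8 has the fewest and is eliminated.
Round 3: Option 7 26, Option 2 11. Option 7 has a majority.

Option 4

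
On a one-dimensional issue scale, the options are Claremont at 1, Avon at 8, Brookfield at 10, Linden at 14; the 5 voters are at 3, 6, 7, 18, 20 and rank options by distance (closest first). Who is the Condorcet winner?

With single-peaked preferences on a line, the Condorcet winner is the candidate closest to the median voter.
The median voter (position 7) is closest to Avon at 8.
Check: Avon vs Brookfield — voters closer to Avon: 3 of 5.

Avon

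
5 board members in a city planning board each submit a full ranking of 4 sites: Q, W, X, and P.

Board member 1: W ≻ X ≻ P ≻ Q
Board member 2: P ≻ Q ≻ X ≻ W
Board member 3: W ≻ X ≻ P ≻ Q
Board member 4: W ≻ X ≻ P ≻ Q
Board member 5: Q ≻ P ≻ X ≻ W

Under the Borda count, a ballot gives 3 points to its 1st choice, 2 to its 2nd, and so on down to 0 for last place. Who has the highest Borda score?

W

Borda scores:
  Q: 0 + 2 + 0 + 0 + 3 = 5
  W: 3 + 0 + 3 + 3 + 0 = 9
  X: 2 + 1 + 2 + 2 + 1 = 8
  P: 1 + 3 + 1 + 1 + 2 = 8
W has the highest total.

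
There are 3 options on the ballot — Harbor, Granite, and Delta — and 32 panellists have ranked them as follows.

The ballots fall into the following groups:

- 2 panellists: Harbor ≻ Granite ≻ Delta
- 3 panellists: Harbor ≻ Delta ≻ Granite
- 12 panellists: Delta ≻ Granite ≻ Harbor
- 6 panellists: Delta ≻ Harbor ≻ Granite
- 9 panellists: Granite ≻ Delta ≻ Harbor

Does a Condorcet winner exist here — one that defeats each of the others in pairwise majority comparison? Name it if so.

Delta

Head-to-head results (32 voters total):
Harbor vs Granite: Granite wins 21–11.
Harbor vs Delta: Delta wins 27–5.
Granite vs Delta: Delta wins 21–11.
Delta beats each rival — Harbor (27–5), Granite (21–11) — so Delta is the Condorcet winner.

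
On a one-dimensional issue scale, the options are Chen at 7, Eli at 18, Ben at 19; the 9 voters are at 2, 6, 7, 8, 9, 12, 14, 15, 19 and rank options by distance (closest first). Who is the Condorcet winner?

Chen

With single-peaked preferences on a line, the Condorcet winner is the candidate closest to the median voter.
The median voter (position 9) is closest to Chen at 7.
Check: Chen vs Eli — voters closer to Chen: 6 of 9.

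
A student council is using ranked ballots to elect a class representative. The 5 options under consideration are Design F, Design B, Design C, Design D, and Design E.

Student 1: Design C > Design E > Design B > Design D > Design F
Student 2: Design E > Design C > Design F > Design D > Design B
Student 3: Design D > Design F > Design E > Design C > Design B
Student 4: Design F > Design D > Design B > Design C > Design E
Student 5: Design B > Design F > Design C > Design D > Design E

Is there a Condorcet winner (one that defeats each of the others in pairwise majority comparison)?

Head-to-head results (5 voters total):
Design F vs Design B: Design F wins 3–2.
Design F vs Design C: Design F wins 3–2.
Design F vs Design D: Design F wins 3–2.
Design F vs Design E: Design F wins 3–2.
Design B vs Design C: Design C wins 3–2.
Design B vs Design D: Design D wins 3–2.
Design B vs Design E: Design E wins 3–2.
Design C vs Design D: Design C wins 3–2.
Design C vs Design E: Design C wins 3–2.
Design D vs Design E: Design D wins 3–2.
Design F beats each rival — Design B (3–2), Design C (3–2), Design D (3–2), Design E (3–2) — so Design F is the Condorcet winner.

Yes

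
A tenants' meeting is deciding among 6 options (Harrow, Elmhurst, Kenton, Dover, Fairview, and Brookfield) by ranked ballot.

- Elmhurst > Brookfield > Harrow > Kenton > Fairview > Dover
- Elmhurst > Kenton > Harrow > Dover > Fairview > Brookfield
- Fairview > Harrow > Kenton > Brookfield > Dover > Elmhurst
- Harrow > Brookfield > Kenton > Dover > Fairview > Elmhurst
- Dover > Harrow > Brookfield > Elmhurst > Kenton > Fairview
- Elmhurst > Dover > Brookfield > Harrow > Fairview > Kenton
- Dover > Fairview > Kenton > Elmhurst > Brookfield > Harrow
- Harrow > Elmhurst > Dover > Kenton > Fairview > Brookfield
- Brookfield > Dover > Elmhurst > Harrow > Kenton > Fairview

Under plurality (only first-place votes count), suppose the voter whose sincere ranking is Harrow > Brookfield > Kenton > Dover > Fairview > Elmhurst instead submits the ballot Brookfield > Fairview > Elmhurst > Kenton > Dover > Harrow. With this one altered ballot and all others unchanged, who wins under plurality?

Elmhurst

First-place totals with the altered ballot: Harrow 1, Elmhurst 3, Kenton 0, Dover 2, Fairview 1, Brookfield 2.
The winner is unchanged: still Elmhurst.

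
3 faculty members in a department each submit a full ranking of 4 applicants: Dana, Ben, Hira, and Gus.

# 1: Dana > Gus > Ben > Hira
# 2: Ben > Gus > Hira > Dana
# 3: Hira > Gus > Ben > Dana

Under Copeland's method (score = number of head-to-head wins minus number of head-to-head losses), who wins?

Gus

Pairwise results:
  Dana vs Ben: Ben wins 2–1.
  Dana vs Hira: Hira wins 2–1.
  Dana vs Gus: Gus wins 2–1.
  Ben vs Hira: Ben wins 2–1.
  Ben vs Gus: Gus wins 2–1.
  Hira vs Gus: Gus wins 2–1.
Copeland scores (wins − losses):
  Dana: 0 − 3 = -3
  Ben: 2 − 1 = 1
  Hira: 1 − 2 = -1
  Gus: 3 − 0 = 3
Gus has the best Copeland score.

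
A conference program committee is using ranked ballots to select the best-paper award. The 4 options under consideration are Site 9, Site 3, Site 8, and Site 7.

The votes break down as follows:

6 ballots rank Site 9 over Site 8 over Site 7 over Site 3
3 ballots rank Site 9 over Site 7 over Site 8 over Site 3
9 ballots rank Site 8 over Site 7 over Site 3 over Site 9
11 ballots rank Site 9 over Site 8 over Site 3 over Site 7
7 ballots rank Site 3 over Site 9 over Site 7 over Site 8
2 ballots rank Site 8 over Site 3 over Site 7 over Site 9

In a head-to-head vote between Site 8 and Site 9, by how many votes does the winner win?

16

Ballots ranking Site 8 above Site 9: 9+2 = 11.
Ballots ranking Site 9 above Site 8: 6+3+11+7 = 27.
Site 9 wins 27–11, a margin of 16.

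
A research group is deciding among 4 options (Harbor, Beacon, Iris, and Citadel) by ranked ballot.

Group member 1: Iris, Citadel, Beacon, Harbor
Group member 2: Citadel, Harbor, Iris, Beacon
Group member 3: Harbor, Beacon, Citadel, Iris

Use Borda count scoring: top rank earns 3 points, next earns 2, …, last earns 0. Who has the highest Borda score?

Citadel

Borda scores:
  Harbor: 0 + 2 + 3 = 5
  Beacon: 1 + 0 + 2 = 3
  Iris: 3 + 1 + 0 = 4
  Citadel: 2 + 3 + 1 = 6
Citadel has the highest total.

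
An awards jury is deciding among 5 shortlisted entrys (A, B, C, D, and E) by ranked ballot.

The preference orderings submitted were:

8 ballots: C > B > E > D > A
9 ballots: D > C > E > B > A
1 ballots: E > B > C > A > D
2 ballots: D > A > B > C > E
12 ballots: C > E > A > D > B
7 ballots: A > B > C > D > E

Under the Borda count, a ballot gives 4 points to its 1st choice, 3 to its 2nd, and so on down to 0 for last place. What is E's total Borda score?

Borda scores:
  A: 8·0 + 9·0 + 1 + 2·3 + 12·2 + 7·4 = 59
  B: 8·3 + 9·1 + 3 + 2·2 + 12·0 + 7·3 = 61
  C: 8·4 + 9·3 + 2 + 2·1 + 12·4 + 7·2 = 125
  D: 8·1 + 9·4 + 0 + 2·4 + 12·1 + 7·1 = 71
  E: 8·2 + 9·2 + 4 + 2·0 + 12·3 + 7·0 = 74

74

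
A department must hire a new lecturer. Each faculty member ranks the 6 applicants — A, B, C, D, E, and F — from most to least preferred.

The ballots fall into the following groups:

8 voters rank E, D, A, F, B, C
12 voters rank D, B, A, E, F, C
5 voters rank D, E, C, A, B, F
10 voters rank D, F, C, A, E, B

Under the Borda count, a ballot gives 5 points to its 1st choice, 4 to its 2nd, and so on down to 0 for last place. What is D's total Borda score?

167

Borda scores:
  A: 8·3 + 12·3 + 5·2 + 10·2 = 90
  B: 8·1 + 12·4 + 5·1 + 10·0 = 61
  C: 8·0 + 12·0 + 5·3 + 10·3 = 45
  D: 8·4 + 12·5 + 5·5 + 10·5 = 167
  E: 8·5 + 12·2 + 5·4 + 10·1 = 94
  F: 8·2 + 12·1 + 5·0 + 10·4 = 68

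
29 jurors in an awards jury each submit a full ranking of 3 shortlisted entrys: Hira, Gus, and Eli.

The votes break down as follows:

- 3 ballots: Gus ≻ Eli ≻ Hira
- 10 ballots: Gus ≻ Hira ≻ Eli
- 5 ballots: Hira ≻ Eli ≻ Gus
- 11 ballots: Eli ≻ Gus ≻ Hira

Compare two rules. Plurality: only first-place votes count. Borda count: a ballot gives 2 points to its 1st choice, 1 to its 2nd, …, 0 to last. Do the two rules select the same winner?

Plurality first-place counts: Hira 5, Gus 13, Eli 11 → Gus.
Borda totals: Hira 20, Gus 37, Eli 30 → Gus.
The two rules agree on Gus.

Yes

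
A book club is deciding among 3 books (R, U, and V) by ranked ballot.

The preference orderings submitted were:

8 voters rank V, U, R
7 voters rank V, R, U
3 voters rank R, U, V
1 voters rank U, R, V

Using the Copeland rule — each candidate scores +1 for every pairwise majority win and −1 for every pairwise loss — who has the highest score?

V

Pairwise results:
  R vs U: R wins 10–9.
  R vs V: V wins 15–4.
  U vs V: V wins 15–4.
Copeland scores (wins − losses):
  R: 1 − 1 = 0
  U: 0 − 2 = -2
  V: 2 − 0 = 2
V has the best Copeland score.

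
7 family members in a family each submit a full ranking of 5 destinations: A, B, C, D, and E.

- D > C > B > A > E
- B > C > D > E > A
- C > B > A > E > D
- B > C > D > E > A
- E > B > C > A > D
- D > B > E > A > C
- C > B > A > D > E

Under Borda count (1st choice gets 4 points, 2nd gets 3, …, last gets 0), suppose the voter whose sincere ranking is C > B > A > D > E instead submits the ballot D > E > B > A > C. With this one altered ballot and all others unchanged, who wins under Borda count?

Borda totals with the altered ballot: A 6, B 21, C 15, D 16, E 12.
The winner is unchanged: still B.

B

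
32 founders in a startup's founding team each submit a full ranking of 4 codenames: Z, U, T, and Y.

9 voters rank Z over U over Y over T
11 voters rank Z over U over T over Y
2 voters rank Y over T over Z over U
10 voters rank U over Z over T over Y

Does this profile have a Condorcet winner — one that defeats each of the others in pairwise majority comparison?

Yes

Head-to-head results (32 voters total):
Z vs U: Z wins 22–10.
Z vs T: Z wins 30–2.
Z vs Y: Z wins 30–2.
U vs T: U wins 30–2.
U vs Y: U wins 30–2.
T vs Y: T wins 21–11.
Z beats each rival — U (22–10), T (30–2), Y (30–2) — so Z is the Condorcet winner.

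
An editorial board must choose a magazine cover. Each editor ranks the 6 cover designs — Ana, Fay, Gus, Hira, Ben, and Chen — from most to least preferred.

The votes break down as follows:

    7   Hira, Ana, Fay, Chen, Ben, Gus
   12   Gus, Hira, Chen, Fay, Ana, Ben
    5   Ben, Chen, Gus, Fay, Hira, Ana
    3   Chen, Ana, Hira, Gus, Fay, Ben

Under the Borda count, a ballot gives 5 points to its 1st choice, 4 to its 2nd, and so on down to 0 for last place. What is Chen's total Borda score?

85

Borda scores:
  Ana: 7·4 + 12·1 + 5·0 + 3·4 = 52
  Fay: 7·3 + 12·2 + 5·2 + 3·1 = 58
  Gus: 7·0 + 12·5 + 5·3 + 3·2 = 81
  Hira: 7·5 + 12·4 + 5·1 + 3·3 = 97
  Ben: 7·1 + 12·0 + 5·5 + 3·0 = 32
  Chen: 7·2 + 12·3 + 5·4 + 3·5 = 85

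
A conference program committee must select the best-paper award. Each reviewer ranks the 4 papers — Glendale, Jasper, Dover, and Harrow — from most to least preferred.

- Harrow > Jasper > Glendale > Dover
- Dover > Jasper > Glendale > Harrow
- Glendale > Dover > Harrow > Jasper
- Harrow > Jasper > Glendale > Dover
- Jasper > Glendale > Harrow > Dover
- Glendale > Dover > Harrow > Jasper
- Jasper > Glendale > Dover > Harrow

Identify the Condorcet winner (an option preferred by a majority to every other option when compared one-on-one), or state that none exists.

None — there is no Condorcet winner

Head-to-head results (7 voters total):
Glendale vs Jasper: Jasper wins 5–2.
Glendale vs Dover: Glendale wins 6–1.
Glendale vs Harrow: Glendale wins 5–2.
Jasper vs Dover: Jasper wins 4–3.
Jasper vs Harrow: Harrow wins 4–3.
Dover vs Harrow: Dover wins 4–3.
No candidate beats all others: Glendale beats Harrow beats Jasper beats Glendale, a majority cycle.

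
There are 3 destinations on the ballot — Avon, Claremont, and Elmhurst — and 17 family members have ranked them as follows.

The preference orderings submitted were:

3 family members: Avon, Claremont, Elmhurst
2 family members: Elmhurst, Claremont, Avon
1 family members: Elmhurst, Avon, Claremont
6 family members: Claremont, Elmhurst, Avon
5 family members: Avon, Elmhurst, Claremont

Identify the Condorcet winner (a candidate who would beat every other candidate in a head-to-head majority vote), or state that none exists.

No Condorcet winner

Head-to-head results (17 voters total):
Avon vs Claremont: Avon wins 9–8.
Avon vs Elmhurst: Elmhurst wins 9–8.
Claremont vs Elmhurst: Claremont wins 9–8.
No candidate beats all others: Avon beats Claremont beats Elmhurst beats Avon, a majority cycle.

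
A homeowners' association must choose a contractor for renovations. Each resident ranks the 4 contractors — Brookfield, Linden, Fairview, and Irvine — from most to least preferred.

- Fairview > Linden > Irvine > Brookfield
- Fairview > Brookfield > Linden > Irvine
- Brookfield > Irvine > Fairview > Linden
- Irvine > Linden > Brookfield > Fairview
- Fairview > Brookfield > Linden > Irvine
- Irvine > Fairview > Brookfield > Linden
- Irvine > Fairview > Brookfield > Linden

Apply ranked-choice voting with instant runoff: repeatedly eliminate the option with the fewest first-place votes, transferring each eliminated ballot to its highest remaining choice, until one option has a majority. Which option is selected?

Round 1: Fairview 3, Irvine 3, Brookfield 1, Linden 0. Linden has the fewest and is eliminated.
Round 2: Fairview 3, Irvine 3, Brookfield 1. Brookfield has the fewest and is eliminated.
Round 3: Irvine 4, Fairview 3. Irvine has a majority.

Irvine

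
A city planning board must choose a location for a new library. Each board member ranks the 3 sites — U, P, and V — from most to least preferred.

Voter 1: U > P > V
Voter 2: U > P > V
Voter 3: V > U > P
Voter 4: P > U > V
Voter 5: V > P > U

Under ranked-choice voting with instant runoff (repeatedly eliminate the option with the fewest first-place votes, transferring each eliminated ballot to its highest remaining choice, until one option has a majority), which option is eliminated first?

Round 1: U 2, V 2, P 1. P has the fewest and is eliminated.
Round 2: U 3, V 2. U has a majority.

P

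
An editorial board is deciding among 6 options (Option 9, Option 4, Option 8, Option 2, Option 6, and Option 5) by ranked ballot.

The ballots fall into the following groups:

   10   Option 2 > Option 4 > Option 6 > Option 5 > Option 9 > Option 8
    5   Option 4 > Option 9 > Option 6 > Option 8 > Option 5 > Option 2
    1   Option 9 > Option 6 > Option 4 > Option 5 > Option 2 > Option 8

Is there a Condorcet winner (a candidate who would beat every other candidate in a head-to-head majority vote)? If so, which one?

Head-to-head results (16 voters total):
Option 9 vs Option 4: Option 4 wins 15–1.
Option 9 vs Option 8: Option 9 wins 16–0.
Option 9 vs Option 2: Option 2 wins 10–6.
Option 9 vs Option 6: Option 6 wins 10–6.
Option 9 vs Option 5: Option 5 wins 10–6.
Option 4 vs Option 8: Option 4 wins 16–0.
Option 4 vs Option 2: Option 2 wins 10–6.
Option 4 vs Option 6: Option 4 wins 15–1.
Option 4 vs Option 5: Option 4 wins 16–0.
Option 8 vs Option 2: Option 2 wins 11–5.
Option 8 vs Option 6: Option 6 wins 16–0.
Option 8 vs Option 5: Option 5 wins 11–5.
Option 2 vs Option 6: Option 2 wins 10–6.
Option 2 vs Option 5: Option 2 wins 10–6.
Option 6 vs Option 5: Option 6 wins 16–0.
Option 2 beats each rival — Option 9 (10–6), Option 4 (10–6), Option 8 (11–5), Option 6 (10–6), Option 5 (10–6) — so Option 2 is the Condorcet winner.

Option 2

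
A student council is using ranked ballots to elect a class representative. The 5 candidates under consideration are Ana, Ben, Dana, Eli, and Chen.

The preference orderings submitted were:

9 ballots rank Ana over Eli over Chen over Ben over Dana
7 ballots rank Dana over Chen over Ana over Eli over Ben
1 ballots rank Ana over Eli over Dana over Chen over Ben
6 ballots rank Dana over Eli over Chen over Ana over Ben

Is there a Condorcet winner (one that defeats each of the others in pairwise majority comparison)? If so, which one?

Head-to-head results (23 voters total):
Ana vs Ben: Ana wins 23–0.
Ana vs Dana: Dana wins 13–10.
Ana vs Eli: Ana wins 17–6.
Ana vs Chen: Chen wins 13–10.
Ben vs Dana: Dana wins 14–9.
Ben vs Eli: Eli wins 23–0.
Ben vs Chen: Chen wins 23–0.
Dana vs Eli: Dana wins 13–10.
Dana vs Chen: Dana wins 14–9.
Eli vs Chen: Eli wins 16–7.
Dana beats each rival — Ana (13–10), Ben (14–9), Eli (13–10), Chen (14–9) — so Dana is the Condorcet winner.

Dana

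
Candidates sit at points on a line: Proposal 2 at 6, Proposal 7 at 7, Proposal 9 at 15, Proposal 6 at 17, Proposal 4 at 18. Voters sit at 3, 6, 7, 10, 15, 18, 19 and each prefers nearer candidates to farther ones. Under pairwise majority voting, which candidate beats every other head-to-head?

Proposal 7

With single-peaked preferences on a line, the Condorcet winner is the candidate closest to the median voter.
The median voter (position 10) is closest to Proposal 7 at 7.
Check: Proposal 7 vs Proposal 4 — voters closer to Proposal 7: 4 of 7.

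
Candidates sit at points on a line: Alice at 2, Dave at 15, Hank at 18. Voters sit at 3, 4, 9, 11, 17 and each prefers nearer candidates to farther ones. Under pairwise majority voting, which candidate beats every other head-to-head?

Dave

With single-peaked preferences on a line, the Condorcet winner is the candidate closest to the median voter.
The median voter (position 9) is closest to Dave at 15.
Check: Dave vs Hank — voters closer to Dave: 4 of 5.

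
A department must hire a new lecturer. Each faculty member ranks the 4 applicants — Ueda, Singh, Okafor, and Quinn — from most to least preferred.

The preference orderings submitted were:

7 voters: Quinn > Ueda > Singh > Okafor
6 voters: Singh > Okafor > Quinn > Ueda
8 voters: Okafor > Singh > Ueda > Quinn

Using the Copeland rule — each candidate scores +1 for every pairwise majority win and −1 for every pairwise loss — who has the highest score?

Singh

Pairwise results:
  Ueda vs Singh: Singh wins 14–7.
  Ueda vs Okafor: Okafor wins 14–7.
  Ueda vs Quinn: Quinn wins 13–8.
  Singh vs Okafor: Singh wins 13–8.
  Singh vs Quinn: Singh wins 14–7.
  Okafor vs Quinn: Okafor wins 14–7.
Copeland scores (wins − losses):
  Ueda: 0 − 3 = -3
  Singh: 3 − 0 = 3
  Okafor: 2 − 1 = 1
  Quinn: 1 − 2 = -1
Singh has the best Copeland score.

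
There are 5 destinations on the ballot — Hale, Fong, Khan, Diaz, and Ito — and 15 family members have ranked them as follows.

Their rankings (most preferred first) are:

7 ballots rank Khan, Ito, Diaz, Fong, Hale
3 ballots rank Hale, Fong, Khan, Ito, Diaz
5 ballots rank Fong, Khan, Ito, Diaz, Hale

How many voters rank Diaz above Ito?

0

Ballots ranking Diaz above Ito: 0.
Ballots ranking Ito above Diaz: 7+3+5 = 15.
So 0 of 15 voters prefer Diaz to Ito.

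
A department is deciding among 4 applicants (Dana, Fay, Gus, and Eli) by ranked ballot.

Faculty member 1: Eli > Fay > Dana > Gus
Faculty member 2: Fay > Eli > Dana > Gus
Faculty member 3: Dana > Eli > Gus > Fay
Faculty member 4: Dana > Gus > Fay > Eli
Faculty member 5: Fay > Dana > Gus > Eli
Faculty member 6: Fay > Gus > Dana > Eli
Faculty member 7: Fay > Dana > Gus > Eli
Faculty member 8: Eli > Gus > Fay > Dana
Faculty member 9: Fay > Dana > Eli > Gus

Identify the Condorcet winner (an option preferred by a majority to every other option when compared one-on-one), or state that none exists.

Fay

Head-to-head results (9 voters total):
Dana vs Fay: Fay wins 7–2.
Dana vs Gus: Dana wins 7–2.
Dana vs Eli: Dana wins 6–3.
Fay vs Gus: Fay wins 6–3.
Fay vs Eli: Fay wins 6–3.
Gus vs Eli: Eli wins 5–4.
Fay beats each rival — Dana (7–2), Gus (6–3), Eli (6–3) — so Fay is the Condorcet winner.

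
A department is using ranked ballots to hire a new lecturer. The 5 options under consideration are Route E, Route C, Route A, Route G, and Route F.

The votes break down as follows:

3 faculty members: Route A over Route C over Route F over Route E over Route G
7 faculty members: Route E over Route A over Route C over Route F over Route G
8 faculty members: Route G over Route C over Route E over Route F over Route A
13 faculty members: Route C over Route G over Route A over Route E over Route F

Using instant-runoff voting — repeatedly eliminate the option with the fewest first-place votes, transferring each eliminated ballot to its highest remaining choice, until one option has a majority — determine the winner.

Route C

Round 1: Route C 13, Route G 8, Route E 7, Route A 3, Route F 0. Route F has the fewest and is eliminated.
Round 2: Route C 13, Route G 8, Route E 7, Route A 3. Route A has the fewest and is eliminated.
Round 3: Route C 16, Route G 8, Route E 7. Route C has a majority.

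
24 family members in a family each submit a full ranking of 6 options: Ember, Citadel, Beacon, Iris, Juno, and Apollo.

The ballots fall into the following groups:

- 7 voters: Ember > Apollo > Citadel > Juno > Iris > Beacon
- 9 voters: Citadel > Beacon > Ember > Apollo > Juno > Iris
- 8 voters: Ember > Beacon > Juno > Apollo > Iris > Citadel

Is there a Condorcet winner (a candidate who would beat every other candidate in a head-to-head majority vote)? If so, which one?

Head-to-head results (24 voters total):
Ember vs Citadel: Ember wins 15–9.
Ember vs Beacon: Ember wins 15–9.
Ember vs Iris: Ember wins 24–0.
Ember vs Juno: Ember wins 24–0.
Ember vs Apollo: Ember wins 24–0.
Citadel vs Beacon: Citadel wins 16–8.
Citadel vs Iris: Citadel wins 16–8.
Citadel vs Juno: Citadel wins 16–8.
Citadel vs Apollo: Apollo wins 15–9.
Beacon vs Iris: Beacon wins 17–7.
Beacon vs Juno: Beacon wins 17–7.
Beacon vs Apollo: Beacon wins 17–7.
Iris vs Juno: Juno wins 24–0.
Iris vs Apollo: Apollo wins 24–0.
Juno vs Apollo: Apollo wins 16–8.
Ember beats each rival — Citadel (15–9), Beacon (15–9), Iris (24–0), Juno (24–0), Apollo (24–0) — so Ember is the Condorcet winner.

Ember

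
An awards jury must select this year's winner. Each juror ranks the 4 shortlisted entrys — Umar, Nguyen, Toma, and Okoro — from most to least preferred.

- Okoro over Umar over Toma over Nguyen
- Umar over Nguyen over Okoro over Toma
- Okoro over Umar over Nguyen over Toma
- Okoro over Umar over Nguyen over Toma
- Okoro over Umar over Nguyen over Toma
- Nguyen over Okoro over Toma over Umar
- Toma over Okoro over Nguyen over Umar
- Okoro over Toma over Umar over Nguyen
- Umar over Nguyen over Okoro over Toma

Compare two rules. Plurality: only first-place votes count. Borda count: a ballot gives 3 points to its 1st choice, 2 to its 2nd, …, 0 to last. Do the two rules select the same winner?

Yes

Plurality first-place counts: Umar 2, Nguyen 1, Toma 1, Okoro 5 → Okoro.
Borda totals: Umar 15, Nguyen 11, Toma 7, Okoro 21 → Okoro.
The two rules agree on Okoro.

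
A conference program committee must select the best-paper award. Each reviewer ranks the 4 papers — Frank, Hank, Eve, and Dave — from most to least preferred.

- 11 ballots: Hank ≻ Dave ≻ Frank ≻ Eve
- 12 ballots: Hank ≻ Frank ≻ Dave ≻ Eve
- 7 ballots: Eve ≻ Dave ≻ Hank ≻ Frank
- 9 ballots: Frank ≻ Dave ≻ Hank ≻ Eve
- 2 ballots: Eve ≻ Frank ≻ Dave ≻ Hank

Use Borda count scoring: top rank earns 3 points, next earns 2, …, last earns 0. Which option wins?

Hank

Borda scores:
  Frank: 11·1 + 12·2 + 7·0 + 9·3 + 2·2 = 66
  Hank: 11·3 + 12·3 + 7·1 + 9·1 + 2·0 = 85
  Eve: 11·0 + 12·0 + 7·3 + 9·0 + 2·3 = 27
  Dave: 11·2 + 12·1 + 7·2 + 9·2 + 2·1 = 68
Hank has the highest total.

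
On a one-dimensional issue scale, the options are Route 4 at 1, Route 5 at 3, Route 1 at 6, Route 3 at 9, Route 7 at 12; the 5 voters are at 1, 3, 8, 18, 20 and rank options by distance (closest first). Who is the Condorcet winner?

With single-peaked preferences on a line, the Condorcet winner is the candidate closest to the median voter.
The median voter (position 8) is closest to Route 3 at 9.
Check: Route 3 vs Route 7 — voters closer to Route 3: 3 of 5.

Route 3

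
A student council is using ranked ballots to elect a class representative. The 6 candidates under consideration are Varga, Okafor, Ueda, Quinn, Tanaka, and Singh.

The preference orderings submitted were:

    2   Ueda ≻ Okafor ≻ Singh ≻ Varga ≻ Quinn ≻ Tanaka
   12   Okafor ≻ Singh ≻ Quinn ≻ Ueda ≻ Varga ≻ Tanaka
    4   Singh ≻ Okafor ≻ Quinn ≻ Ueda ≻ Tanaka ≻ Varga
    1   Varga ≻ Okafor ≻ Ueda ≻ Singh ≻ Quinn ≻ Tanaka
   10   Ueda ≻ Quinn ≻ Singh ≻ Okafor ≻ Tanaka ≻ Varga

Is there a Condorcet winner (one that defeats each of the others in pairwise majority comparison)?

Head-to-head results (29 voters total):
Varga vs Okafor: Okafor wins 28–1.
Varga vs Ueda: Ueda wins 28–1.
Varga vs Quinn: Quinn wins 26–3.
Varga vs Tanaka: Varga wins 15–14.
Varga vs Singh: Singh wins 28–1.
Okafor vs Ueda: Okafor wins 17–12.
Okafor vs Quinn: Okafor wins 19–10.
Okafor vs Tanaka: Okafor wins 29–0.
Okafor vs Singh: Okafor wins 15–14.
Ueda vs Quinn: Quinn wins 16–13.
Ueda vs Tanaka: Ueda wins 29–0.
Ueda vs Singh: Singh wins 16–13.
Quinn vs Tanaka: Quinn wins 29–0.
Quinn vs Singh: Singh wins 19–10.
Tanaka vs Singh: Singh wins 29–0.
Okafor beats each rival — Varga (28–1), Ueda (17–12), Quinn (19–10), Tanaka (29–0), Singh (15–14) — so Okafor is the Condorcet winner.

Yes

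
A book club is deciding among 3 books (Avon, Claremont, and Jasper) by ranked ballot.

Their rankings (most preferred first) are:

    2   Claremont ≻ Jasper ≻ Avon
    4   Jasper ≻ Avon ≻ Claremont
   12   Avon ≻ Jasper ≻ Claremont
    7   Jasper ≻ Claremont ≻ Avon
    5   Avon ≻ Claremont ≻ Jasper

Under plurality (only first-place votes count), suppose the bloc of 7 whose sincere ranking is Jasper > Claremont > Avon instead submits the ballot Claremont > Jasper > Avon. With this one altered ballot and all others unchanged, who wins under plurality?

Avon

First-place totals with the altered ballot: Avon 17, Claremont 9, Jasper 4.
The winner is unchanged: still Avon.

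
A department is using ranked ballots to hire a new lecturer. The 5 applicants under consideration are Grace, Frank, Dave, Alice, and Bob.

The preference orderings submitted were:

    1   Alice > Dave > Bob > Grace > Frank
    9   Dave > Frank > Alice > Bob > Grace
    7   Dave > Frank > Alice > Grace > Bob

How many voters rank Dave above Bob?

Ballots ranking Dave above Bob: 1+9+7 = 17.
Ballots ranking Bob above Dave: 0.
So 17 of 17 voters prefer Dave to Bob.

17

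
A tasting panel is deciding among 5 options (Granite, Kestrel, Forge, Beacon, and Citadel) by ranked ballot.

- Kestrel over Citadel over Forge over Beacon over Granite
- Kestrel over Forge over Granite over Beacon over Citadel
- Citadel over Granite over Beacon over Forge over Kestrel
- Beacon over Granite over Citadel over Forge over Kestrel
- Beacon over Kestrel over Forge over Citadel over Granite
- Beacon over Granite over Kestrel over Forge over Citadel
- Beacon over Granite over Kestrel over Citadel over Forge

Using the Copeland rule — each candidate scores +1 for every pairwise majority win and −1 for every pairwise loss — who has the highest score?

Pairwise results:
  Granite vs Kestrel: Granite wins 4–3.
  Granite vs Forge: Granite wins 4–3.
  Granite vs Beacon: Beacon wins 5–2.
  Granite vs Citadel: Granite wins 4–3.
  Kestrel vs Forge: Kestrel wins 5–2.
  Kestrel vs Beacon: Beacon wins 5–2.
  Kestrel vs Citadel: Kestrel wins 5–2.
  Forge vs Beacon: Beacon wins 5–2.
  Forge vs Citadel: Citadel wins 4–3.
  Beacon vs Citadel: Beacon wins 5–2.
Copeland scores (wins − losses):
  Granite: 3 − 1 = 2
  Kestrel: 2 − 2 = 0
  Forge: 0 − 4 = -4
  Beacon: 4 − 0 = 4
  Citadel: 1 − 3 = -2
Beacon has the best Copeland score.

Beacon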